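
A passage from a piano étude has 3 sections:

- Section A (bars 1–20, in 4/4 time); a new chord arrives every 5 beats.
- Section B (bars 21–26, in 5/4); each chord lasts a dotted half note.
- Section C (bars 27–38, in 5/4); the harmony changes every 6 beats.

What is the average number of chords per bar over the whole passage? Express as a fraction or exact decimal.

A: 20 × 4 = 80 beats ÷ 5 = 16 chords.
B: 6 × 5 = 30 beats ÷ 3 = 10 chords.
C: 12 × 5 = 60 beats ÷ 6 = 10 chords.
Overall: 36 chords over 38 bars → 36/38 = 18/19 chords per bar.

18/19 chords per bar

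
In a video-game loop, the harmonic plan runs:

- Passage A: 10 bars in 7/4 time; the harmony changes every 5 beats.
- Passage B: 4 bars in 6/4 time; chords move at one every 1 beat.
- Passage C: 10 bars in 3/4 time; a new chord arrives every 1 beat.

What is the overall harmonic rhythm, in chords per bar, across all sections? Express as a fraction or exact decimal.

A: 10 bars of 7 beats is 70 beats; at 5 beats each that's 14 chords.
B: 4 bars of 6 beats is 24 beats; at 1 beat each that's 24 chords.
C: 10 bars of 3 beats is 30 beats; at 1 beat each that's 30 chords.
Overall: 68 chords over 24 bars → 68/24 = 17/6 chords per bar.

17/6 chords per bar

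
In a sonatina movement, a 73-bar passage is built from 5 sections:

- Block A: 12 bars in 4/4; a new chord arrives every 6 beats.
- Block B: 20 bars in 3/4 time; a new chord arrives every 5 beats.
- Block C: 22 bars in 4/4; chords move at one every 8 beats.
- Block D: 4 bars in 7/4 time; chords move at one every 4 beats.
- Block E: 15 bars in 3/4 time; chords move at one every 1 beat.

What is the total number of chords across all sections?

A: 12 bars × 4 beats = 48 beats; 6 beats/chord → 8 chords.
B: 20 bars × 3 beats = 60 beats; 5 beats/chord → 12 chords.
C: 22 bars × 4 beats = 88 beats; 8 beats/chord → 11 chords.
D: 4 bars × 7 beats = 28 beats; 4 beats/chord → 7 chords.
E: 15 bars × 3 beats = 45 beats; 1 beat/chord → 45 chords.
Total: 8 + 12 + 11 + 7 + 45 = 83.

83 chords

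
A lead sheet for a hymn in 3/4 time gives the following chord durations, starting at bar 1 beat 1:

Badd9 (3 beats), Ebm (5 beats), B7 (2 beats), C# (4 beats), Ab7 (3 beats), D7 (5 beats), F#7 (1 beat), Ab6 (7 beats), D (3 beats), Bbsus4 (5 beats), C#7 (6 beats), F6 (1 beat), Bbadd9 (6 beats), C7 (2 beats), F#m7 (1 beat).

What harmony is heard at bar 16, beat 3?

Beat 3 of bar 16 is beat (16−1)×3 + 3 = 48 overall.
Running totals: Badd9 ends at 3, Ebm ends at 8, B7 ends at 10, C# ends at 14, Ab7 ends at 17, D7 ends at 22, F#7 ends at 23, Ab6 ends at 30, D ends at 33, Bbsus4 ends at 38, C#7 ends at 44, F6 ends at 45, Bbadd9 ends at 51.
Beat 48 falls within Bbadd9.

Bbadd9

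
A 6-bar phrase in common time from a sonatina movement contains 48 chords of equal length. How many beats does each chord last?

0.5 beats

6 bars × 4 beats/bar = 24 beats total.
24 beats ÷ 48 chords = 0.5 beats per chord.
(That is an eighth note.)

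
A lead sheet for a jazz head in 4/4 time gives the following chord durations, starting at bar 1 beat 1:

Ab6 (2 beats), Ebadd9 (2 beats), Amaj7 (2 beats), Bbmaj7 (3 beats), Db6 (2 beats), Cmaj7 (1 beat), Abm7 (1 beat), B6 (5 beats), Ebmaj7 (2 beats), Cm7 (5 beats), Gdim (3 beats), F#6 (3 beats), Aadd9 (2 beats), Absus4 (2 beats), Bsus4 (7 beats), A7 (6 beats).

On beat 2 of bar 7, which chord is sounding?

Beat 2 of bar 7 is beat (7−1)×4 + 2 = 26 overall.
Running totals: Ab6 ends at 2, Ebadd9 ends at 4, Amaj7 ends at 6, Bbmaj7 ends at 9, Db6 ends at 11, Cmaj7 ends at 12, Abm7 ends at 13, B6 ends at 18, Ebmaj7 ends at 20, Cm7 ends at 25, Gdim ends at 28.
Beat 26 falls within Gdim.

Gdim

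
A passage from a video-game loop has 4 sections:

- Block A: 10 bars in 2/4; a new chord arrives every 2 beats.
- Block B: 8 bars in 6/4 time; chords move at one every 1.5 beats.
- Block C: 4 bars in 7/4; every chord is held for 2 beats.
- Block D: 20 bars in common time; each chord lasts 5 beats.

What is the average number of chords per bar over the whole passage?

A: 10 × 2 = 20 beats ÷ 2 = 10 chords.
B: 8 × 6 = 48 beats ÷ 1.5 = 32 chords.
C: 4 × 7 = 28 beats ÷ 2 = 14 chords.
D: 20 × 4 = 80 beats ÷ 5 = 16 chords.
Overall: 72 chords over 42 bars → 72/42 = 12/7 chords per bar.

12/7 chords per bar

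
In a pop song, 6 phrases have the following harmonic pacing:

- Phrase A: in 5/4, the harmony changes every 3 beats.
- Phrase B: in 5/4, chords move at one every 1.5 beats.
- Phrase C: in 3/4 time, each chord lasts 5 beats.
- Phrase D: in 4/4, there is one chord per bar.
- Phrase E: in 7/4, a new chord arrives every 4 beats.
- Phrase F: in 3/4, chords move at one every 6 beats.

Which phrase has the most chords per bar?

Phrase B

A: each chord is 3 beats in 5/4, so 5/3 per bar.
B: each chord is 1.5 beats in 5/4, so 10/3 per bar.
C: each chord is 5 beats in 3/4, so 0.6 per bar.
D: each chord is 4 beats in 4/4, so 1 per bar.
E: each chord is 4 beats in 7/4, so 1.75 per bar.
F: each chord is 6 beats in 3/4, so 0.5 per bar.
Fastest is B at 10/3 chords/bar.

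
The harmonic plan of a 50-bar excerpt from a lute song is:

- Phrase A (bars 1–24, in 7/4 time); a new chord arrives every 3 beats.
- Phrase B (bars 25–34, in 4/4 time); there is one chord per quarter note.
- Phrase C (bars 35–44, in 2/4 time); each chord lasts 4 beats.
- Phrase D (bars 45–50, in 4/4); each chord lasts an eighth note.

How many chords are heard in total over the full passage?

A: 24·7 = 168 beats, 168/3 = 56 chords.
B: 10·4 = 40 beats, 40/1 = 40 chords.
C: 10·2 = 20 beats, 20/4 = 5 chords.
D: 6·4 = 24 beats, 24/0.5 = 48 chords.
Total: 56 + 40 + 5 + 48 = 149.

149 chords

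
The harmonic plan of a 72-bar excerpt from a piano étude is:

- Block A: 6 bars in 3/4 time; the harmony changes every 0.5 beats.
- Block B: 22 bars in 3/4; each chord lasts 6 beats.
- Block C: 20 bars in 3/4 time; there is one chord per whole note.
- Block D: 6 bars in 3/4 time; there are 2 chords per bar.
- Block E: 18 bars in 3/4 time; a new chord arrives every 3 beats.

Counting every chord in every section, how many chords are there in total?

92 chords

A: 6 bars × 3 beats = 18 beats; 0.5 beats/chord → 36 chords.
B: 22 bars × 3 beats = 66 beats; 6 beats/chord → 11 chords.
C: 20 bars × 3 beats = 60 beats; 4 beats/chord → 15 chords.
D: 6 bars × 3 beats = 18 beats; 1.5 beats/chord → 12 chords.
E: 18 bars × 3 beats = 54 beats; 3 beats/chord → 18 chords.
Total: 36 + 11 + 15 + 12 + 18 = 92.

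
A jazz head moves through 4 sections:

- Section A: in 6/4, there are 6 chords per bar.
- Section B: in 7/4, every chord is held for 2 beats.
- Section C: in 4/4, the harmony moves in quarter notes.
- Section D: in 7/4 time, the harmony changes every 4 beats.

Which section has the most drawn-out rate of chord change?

Section D

A: 6/1 = 6 chords/bar.
B: 7/2 = 3.5 chords/bar.
C: 4/1 = 4 chords/bar.
D: 7/4 = 1.75 chords/bar.
Slowest is D at 1.75 chords/bar.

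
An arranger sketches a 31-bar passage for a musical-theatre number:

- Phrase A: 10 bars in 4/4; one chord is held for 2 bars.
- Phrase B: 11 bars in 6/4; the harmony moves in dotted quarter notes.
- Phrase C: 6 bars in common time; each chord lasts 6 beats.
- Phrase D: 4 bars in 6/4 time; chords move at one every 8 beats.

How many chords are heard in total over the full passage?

A: 10·4 = 40 beats, 40/8 = 5 chords.
B: 11·6 = 66 beats, 66/1.5 = 44 chords.
C: 6·4 = 24 beats, 24/6 = 4 chords.
D: 4·6 = 24 beats, 24/8 = 3 chords.
Total: 5 + 44 + 4 + 3 = 56.

56 chords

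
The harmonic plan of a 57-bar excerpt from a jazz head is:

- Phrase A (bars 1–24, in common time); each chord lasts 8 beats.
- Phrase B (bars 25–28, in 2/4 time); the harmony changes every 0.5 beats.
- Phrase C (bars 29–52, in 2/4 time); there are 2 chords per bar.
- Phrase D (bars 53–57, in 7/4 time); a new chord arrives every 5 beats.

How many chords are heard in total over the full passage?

83 chords

A: 24·4 = 96 beats, 96/8 = 12 chords.
B: 4·2 = 8 beats, 8/0.5 = 16 chords.
C: 24·2 = 48 beats, 48/1 = 48 chords.
D: 5·7 = 35 beats, 35/5 = 7 chords.
Total: 12 + 16 + 48 + 7 = 83.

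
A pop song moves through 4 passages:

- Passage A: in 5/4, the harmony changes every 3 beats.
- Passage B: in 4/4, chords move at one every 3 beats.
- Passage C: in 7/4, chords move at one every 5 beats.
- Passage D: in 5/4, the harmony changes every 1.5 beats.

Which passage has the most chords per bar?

A: each chord is 3 beats in 5/4, so 5/3 per bar.
B: each chord is 3 beats in 4/4, so 4/3 per bar.
C: each chord is 5 beats in 7/4, so 1.4 per bar.
D: each chord is 1.5 beats in 5/4, so 10/3 per bar.
Fastest is D at 10/3 chords/bar.

Passage D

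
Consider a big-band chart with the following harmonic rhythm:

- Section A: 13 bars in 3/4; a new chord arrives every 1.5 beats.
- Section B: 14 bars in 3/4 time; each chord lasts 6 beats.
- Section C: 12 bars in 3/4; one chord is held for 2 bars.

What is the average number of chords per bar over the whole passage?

A: 13 bars of 3 beats is 39 beats; at 1.5 beats each that's 26 chords.
B: 14 bars of 3 beats is 42 beats; at 6 beats each that's 7 chords.
C: 12 bars of 3 beats is 36 beats; at 6 beats each that's 6 chords.
Overall: 39 chords over 39 bars → 39/39 = 1 chords per bar.

1 chords per bar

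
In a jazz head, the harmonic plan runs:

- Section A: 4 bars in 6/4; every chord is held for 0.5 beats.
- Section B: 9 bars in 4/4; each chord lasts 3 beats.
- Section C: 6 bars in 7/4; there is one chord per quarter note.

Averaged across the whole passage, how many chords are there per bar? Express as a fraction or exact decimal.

102/19 chords per bar

A: 4 bars of 6 beats is 24 beats; at 0.5 beats each that's 48 chords.
B: 9 bars of 4 beats is 36 beats; at 3 beats each that's 12 chords.
C: 6 bars of 7 beats is 42 beats; at 1 beat each that's 42 chords.
Overall: 102 chords over 19 bars → 102/19 = 102/19 chords per bar.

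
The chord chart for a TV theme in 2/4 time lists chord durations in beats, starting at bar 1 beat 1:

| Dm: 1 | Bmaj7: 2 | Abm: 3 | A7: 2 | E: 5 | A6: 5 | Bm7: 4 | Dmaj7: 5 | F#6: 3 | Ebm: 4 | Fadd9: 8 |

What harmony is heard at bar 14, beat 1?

Beat 1 of bar 14 is beat (14−1)×2 + 1 = 27 overall.
Running totals: Dm ends at 1, Bmaj7 ends at 3, Abm ends at 6, A7 ends at 8, E ends at 13, A6 ends at 18, Bm7 ends at 22, Dmaj7 ends at 27.
Beat 27 falls within Dmaj7.

Dmaj7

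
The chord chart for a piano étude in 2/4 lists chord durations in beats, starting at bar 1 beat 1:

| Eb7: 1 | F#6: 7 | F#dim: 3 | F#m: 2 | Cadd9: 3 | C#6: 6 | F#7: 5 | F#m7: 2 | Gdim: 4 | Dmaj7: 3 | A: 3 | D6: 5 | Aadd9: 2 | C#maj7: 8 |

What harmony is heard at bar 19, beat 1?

Beat 1 of bar 19 is beat (19−1)×2 + 1 = 37 overall.
Running totals: Eb7 ends at 1, F#6 ends at 8, F#dim ends at 11, F#m ends at 13, Cadd9 ends at 16, C#6 ends at 22, F#7 ends at 27, F#m7 ends at 29, Gdim ends at 33, Dmaj7 ends at 36, A ends at 39.
Beat 37 falls within A.

A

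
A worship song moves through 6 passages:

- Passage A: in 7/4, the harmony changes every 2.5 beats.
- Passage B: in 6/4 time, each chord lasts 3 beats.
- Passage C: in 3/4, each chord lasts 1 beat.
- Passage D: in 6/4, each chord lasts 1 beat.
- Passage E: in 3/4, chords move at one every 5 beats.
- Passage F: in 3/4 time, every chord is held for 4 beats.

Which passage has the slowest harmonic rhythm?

A: 7/2.5 = 2.8 chords/bar.
B: 6/3 = 2 chords/bar.
C: 3/1 = 3 chords/bar.
D: 6/1 = 6 chords/bar.
E: 3/5 = 0.6 chords/bar.
F: 3/4 = 0.75 chords/bar.
Slowest is E at 0.6 chords/bar.

Passage E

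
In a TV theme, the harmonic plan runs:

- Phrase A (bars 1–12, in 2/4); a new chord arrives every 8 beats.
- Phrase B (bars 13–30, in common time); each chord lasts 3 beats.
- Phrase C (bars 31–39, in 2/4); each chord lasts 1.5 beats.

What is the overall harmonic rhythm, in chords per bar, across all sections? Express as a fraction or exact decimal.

1 chords per bar

A: 12 × 2 = 24 beats ÷ 8 = 3 chords.
B: 18 × 4 = 72 beats ÷ 3 = 24 chords.
C: 9 × 2 = 18 beats ÷ 1.5 = 12 chords.
Overall: 39 chords over 39 bars → 39/39 = 1 chords per bar.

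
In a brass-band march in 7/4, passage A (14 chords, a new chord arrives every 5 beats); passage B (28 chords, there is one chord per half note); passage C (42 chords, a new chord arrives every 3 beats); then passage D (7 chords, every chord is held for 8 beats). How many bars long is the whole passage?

44 bars

A: 14 × 5 = 70 beats = 10 bars.
B: 28 × 2 = 56 beats = 8 bars.
C: 42 × 3 = 126 beats = 18 bars.
D: 7 × 8 = 56 beats = 8 bars.
Total: 10 + 8 + 18 + 8 = 44 bars.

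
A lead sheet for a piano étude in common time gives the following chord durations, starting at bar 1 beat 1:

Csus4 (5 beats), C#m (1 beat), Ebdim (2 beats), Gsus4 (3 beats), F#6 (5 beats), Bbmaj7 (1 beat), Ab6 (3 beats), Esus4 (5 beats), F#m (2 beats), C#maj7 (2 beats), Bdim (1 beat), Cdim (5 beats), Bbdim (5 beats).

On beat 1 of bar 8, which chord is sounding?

C#maj7

Beat 1 of bar 8 is beat (8−1)×4 + 1 = 29 overall.
Running totals: Csus4 ends at 5, C#m ends at 6, Ebdim ends at 8, Gsus4 ends at 11, F#6 ends at 16, Bbmaj7 ends at 17, Ab6 ends at 20, Esus4 ends at 25, F#m ends at 27, C#maj7 ends at 29.
Beat 29 falls within C#maj7.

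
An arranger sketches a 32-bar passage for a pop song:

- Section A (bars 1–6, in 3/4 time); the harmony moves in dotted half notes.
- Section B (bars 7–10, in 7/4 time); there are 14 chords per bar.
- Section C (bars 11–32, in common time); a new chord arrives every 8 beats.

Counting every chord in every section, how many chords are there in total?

73 chords

A: 6·3 = 18 beats, 18/3 = 6 chords.
B: 4·7 = 28 beats, 28/0.5 = 56 chords.
C: 22·4 = 88 beats, 88/8 = 11 chords.
Total: 6 + 56 + 11 = 73.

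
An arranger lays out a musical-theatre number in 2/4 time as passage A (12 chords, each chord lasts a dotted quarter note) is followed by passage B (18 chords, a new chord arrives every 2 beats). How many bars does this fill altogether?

A: 12 × 1.5 = 18 beats = 9 bars.
B: 18 × 2 = 36 beats = 18 bars.
Total: 9 + 18 = 27 bars.

27 bars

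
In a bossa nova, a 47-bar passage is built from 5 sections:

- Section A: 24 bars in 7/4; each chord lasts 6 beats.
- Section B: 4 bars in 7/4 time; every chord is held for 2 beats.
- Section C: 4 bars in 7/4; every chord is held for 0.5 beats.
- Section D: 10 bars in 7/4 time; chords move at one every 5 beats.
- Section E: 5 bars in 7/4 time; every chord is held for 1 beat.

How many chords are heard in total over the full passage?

147 chords

A has 168 beats and chords last 6 each, so 28 chords.
B has 28 beats and chords last 2 each, so 14 chords.
C has 28 beats and chords last 0.5 each, so 56 chords.
D has 70 beats and chords last 5 each, so 14 chords.
E has 35 beats and chords last 1 each, so 35 chords.
Total: 28 + 14 + 56 + 14 + 35 = 147.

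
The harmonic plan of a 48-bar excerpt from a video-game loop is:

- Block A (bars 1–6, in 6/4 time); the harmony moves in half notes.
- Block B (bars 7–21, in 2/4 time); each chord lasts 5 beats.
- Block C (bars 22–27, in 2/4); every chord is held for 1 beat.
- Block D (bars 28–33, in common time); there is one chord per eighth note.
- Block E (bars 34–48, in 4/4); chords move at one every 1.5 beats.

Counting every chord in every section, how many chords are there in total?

A: 6 bars × 6 beats = 36 beats; 2 beats/chord → 18 chords.
B: 15 bars × 2 beats = 30 beats; 5 beats/chord → 6 chords.
C: 6 bars × 2 beats = 12 beats; 1 beat/chord → 12 chords.
D: 6 bars × 4 beats = 24 beats; 0.5 beats/chord → 48 chords.
E: 15 bars × 4 beats = 60 beats; 1.5 beats/chord → 40 chords.
Total: 18 + 6 + 12 + 48 + 40 = 124.

124 chords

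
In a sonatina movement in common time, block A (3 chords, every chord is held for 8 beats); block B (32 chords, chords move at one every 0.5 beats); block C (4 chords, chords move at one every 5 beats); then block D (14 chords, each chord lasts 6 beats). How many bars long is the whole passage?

36 bars

A: 3 × 8 = 24 beats = 6 bars.
B: 32 × 0.5 = 16 beats = 4 bars.
C: 4 × 5 = 20 beats = 5 bars.
D: 14 × 6 = 84 beats = 21 bars.
Total: 6 + 4 + 5 + 21 = 36 bars.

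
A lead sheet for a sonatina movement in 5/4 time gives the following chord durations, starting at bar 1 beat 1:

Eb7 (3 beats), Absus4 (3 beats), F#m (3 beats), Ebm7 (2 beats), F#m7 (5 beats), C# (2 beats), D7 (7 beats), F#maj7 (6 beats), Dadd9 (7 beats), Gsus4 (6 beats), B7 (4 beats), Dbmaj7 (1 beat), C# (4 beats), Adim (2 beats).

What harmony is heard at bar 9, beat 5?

B7

Beat 5 of bar 9 is beat (9−1)×5 + 5 = 45 overall.
Running totals: Eb7 ends at 3, Absus4 ends at 6, F#m ends at 9, Ebm7 ends at 11, F#m7 ends at 16, C# ends at 18, D7 ends at 25, F#maj7 ends at 31, Dadd9 ends at 38, Gsus4 ends at 44, B7 ends at 48.
Beat 45 falls within B7.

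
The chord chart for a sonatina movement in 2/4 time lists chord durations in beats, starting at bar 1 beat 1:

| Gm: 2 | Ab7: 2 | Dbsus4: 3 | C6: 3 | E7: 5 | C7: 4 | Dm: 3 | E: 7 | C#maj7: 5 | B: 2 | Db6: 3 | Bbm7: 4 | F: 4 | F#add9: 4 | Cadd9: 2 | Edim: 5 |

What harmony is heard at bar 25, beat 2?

Beat 2 of bar 25 is beat (25−1)×2 + 2 = 50 overall.
Running totals: Gm ends at 2, Ab7 ends at 4, Dbsus4 ends at 7, C6 ends at 10, E7 ends at 15, C7 ends at 19, Dm ends at 22, E ends at 29, C#maj7 ends at 34, B ends at 36, Db6 ends at 39, Bbm7 ends at 43, F ends at 47, F#add9 ends at 51.
Beat 50 falls within F#add9.

F#add9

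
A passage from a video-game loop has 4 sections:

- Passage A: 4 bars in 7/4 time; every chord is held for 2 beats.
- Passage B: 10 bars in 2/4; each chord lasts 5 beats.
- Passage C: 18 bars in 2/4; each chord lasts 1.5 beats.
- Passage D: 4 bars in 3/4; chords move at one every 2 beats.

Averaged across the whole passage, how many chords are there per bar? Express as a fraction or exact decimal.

A: 4 bars of 7 beats is 28 beats; at 2 beats each that's 14 chords.
B: 10 bars of 2 beats is 20 beats; at 5 beats each that's 4 chords.
C: 18 bars of 2 beats is 36 beats; at 1.5 beats each that's 24 chords.
D: 4 bars of 3 beats is 12 beats; at 2 beats each that's 6 chords.
Overall: 48 chords over 36 bars → 48/36 = 4/3 chords per bar.

4/3 chords per bar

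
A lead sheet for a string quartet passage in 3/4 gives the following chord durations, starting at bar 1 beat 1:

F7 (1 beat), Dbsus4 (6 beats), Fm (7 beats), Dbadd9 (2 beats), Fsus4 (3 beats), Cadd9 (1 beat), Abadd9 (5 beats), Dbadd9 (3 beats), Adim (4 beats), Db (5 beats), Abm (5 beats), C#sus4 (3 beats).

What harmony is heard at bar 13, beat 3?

Beat 3 of bar 13 is beat (13−1)×3 + 3 = 39 overall.
Running totals: F7 ends at 1, Dbsus4 ends at 7, Fm ends at 14, Dbadd9 ends at 16, Fsus4 ends at 19, Cadd9 ends at 20, Abadd9 ends at 25, Dbadd9 ends at 28, Adim ends at 32, Db ends at 37, Abm ends at 42.
Beat 39 falls within Abm.

Abm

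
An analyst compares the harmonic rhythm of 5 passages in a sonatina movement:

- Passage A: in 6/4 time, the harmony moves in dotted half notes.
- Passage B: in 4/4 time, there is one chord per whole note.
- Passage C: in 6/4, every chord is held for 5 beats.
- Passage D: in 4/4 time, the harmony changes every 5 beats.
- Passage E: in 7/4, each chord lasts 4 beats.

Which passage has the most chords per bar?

A: 6/3 = 2 chords/bar.
B: 4/4 = 1 chord/bar.
C: 6/5 = 1.2 chords/bar.
D: 4/5 = 0.8 chords/bar.
E: 7/4 = 1.75 chords/bar.
Fastest is A at 2 chords/bar.

Passage A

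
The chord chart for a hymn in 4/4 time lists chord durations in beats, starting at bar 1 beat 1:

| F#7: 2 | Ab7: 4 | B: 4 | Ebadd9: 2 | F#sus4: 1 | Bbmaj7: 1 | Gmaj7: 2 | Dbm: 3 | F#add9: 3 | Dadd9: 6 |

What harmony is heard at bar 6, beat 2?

Beat 2 of bar 6 is beat (6−1)×4 + 2 = 22 overall.
Running totals: F#7 ends at 2, Ab7 ends at 6, B ends at 10, Ebadd9 ends at 12, F#sus4 ends at 13, Bbmaj7 ends at 14, Gmaj7 ends at 16, Dbm ends at 19, F#add9 ends at 22.
Beat 22 falls within F#add9.

F#add9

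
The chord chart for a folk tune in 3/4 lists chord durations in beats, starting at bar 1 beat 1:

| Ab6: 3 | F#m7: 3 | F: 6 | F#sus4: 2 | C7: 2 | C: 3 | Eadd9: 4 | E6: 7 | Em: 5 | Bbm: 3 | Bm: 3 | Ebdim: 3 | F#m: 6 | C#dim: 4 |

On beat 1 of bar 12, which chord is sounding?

Beat 1 of bar 12 is beat (12−1)×3 + 1 = 34 overall.
Running totals: Ab6 ends at 3, F#m7 ends at 6, F ends at 12, F#sus4 ends at 14, C7 ends at 16, C ends at 19, Eadd9 ends at 23, E6 ends at 30, Em ends at 35.
Beat 34 falls within Em.

Em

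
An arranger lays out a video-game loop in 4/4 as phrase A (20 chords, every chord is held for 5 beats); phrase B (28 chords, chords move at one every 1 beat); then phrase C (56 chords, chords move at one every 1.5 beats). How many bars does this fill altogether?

53 bars

A: 20 × 5 = 100 beats = 25 bars.
B: 28 × 1 = 28 beats = 7 bars.
C: 56 × 1.5 = 84 beats = 21 bars.
Total: 25 + 7 + 21 = 53 bars.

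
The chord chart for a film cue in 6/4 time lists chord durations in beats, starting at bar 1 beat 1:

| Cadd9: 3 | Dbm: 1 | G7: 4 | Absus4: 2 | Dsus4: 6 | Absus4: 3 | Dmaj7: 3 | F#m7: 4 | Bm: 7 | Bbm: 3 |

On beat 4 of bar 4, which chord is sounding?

Beat 4 of bar 4 is beat (4−1)×6 + 4 = 22 overall.
Running totals: Cadd9 ends at 3, Dbm ends at 4, G7 ends at 8, Absus4 ends at 10, Dsus4 ends at 16, Absus4 ends at 19, Dmaj7 ends at 22.
Beat 22 falls within Dmaj7.

Dmaj7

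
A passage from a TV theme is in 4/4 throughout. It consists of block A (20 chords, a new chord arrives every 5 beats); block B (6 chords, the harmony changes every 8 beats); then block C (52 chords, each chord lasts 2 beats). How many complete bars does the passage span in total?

63 bars

A: 20 × 5 = 100 beats = 25 bars.
B: 6 × 8 = 48 beats = 12 bars.
C: 52 × 2 = 104 beats = 26 bars.
Total: 25 + 12 + 26 = 63 bars.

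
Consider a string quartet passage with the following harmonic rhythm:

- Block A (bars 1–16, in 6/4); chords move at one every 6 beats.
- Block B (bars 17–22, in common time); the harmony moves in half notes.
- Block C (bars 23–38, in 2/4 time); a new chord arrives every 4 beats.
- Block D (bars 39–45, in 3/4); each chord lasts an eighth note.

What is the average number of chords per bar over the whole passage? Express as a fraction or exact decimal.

26/15 chords per bar

A: 16 bars of 6 beats is 96 beats; at 6 beats each that's 16 chords.
B: 6 bars of 4 beats is 24 beats; at 2 beats each that's 12 chords.
C: 16 bars of 2 beats is 32 beats; at 4 beats each that's 8 chords.
D: 7 bars of 3 beats is 21 beats; at 0.5 beats each that's 42 chords.
Overall: 78 chords over 45 bars → 78/45 = 26/15 chords per bar.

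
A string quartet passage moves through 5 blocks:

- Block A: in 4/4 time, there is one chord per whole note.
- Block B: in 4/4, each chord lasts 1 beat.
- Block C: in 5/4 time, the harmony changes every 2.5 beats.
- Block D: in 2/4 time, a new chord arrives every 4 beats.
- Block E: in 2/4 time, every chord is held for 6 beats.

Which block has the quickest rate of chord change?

A: 4 beats/bar ÷ 4 beats/chord = 1 chord/bar.
B: 4 beats/bar ÷ 1 beat/chord = 4 chords/bar.
C: 5 beats/bar ÷ 2.5 beats/chord = 2 chords/bar.
D: 2 beats/bar ÷ 4 beats/chord = 0.5 chords/bar.
E: 2 beats/bar ÷ 6 beats/chord = 1/3 chords/bar.
Fastest is B at 4 chords/bar.

Block B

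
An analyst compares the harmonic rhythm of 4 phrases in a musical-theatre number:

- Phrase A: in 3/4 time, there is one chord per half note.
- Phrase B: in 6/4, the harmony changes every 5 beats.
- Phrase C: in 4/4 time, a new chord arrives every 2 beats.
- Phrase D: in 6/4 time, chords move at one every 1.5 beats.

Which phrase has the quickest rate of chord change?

Phrase D

A: 3/2 = 1.5 chords/bar.
B: 6/5 = 1.2 chords/bar.
C: 4/2 = 2 chords/bar.
D: 6/1.5 = 4 chords/bar.
Fastest is D at 4 chords/bar.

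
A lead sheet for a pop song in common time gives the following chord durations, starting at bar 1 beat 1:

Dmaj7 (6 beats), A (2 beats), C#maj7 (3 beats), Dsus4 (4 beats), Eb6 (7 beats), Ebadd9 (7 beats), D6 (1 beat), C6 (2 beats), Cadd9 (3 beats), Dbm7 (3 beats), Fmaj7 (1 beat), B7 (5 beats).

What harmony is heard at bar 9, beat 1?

Cadd9

Beat 1 of bar 9 is beat (9−1)×4 + 1 = 33 overall.
Running totals: Dmaj7 ends at 6, A ends at 8, C#maj7 ends at 11, Dsus4 ends at 15, Eb6 ends at 22, Ebadd9 ends at 29, D6 ends at 30, C6 ends at 32, Cadd9 ends at 35.
Beat 33 falls within Cadd9.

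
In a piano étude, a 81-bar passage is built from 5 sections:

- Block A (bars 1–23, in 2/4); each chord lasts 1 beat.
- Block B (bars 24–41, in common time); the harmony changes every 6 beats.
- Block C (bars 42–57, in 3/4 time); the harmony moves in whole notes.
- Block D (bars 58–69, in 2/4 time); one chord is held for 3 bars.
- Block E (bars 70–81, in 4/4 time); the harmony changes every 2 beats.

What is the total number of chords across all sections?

98 chords

A has 46 beats and chords last 1 each, so 46 chords.
B has 72 beats and chords last 6 each, so 12 chords.
C has 48 beats and chords last 4 each, so 12 chords.
D has 24 beats and chords last 6 each, so 4 chords.
E has 48 beats and chords last 2 each, so 24 chords.
Total: 46 + 12 + 12 + 4 + 24 = 98.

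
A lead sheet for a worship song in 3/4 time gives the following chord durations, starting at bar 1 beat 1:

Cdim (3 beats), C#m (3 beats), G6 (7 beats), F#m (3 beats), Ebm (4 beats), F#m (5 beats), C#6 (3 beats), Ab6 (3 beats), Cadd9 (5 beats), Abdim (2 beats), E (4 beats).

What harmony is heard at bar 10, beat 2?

Beat 2 of bar 10 is beat (10−1)×3 + 2 = 29 overall.
Running totals: Cdim ends at 3, C#m ends at 6, G6 ends at 13, F#m ends at 16, Ebm ends at 20, F#m ends at 25, C#6 ends at 28, Ab6 ends at 31.
Beat 29 falls within Ab6.

Ab6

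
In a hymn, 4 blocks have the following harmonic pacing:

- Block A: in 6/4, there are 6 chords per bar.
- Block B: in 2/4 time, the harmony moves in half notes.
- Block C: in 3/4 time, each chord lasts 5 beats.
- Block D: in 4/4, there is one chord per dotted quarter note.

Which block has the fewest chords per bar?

A: each chord is 1 beat in 6/4, so 6 per bar.
B: each chord is 2 beats in 2/4, so 1 per bar.
C: each chord is 5 beats in 3/4, so 0.6 per bar.
D: each chord is 1.5 beats in 4/4, so 8/3 per bar.
Slowest is C at 0.6 chords/bar.

Block C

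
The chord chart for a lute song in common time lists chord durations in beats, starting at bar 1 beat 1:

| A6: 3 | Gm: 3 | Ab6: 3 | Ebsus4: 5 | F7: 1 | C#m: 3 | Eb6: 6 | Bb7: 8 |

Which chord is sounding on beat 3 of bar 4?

Beat 3 of bar 4 is beat (4−1)×4 + 3 = 15 overall.
Running totals: A6 ends at 3, Gm ends at 6, Ab6 ends at 9, Ebsus4 ends at 14, F7 ends at 15.
Beat 15 falls within F7.

F7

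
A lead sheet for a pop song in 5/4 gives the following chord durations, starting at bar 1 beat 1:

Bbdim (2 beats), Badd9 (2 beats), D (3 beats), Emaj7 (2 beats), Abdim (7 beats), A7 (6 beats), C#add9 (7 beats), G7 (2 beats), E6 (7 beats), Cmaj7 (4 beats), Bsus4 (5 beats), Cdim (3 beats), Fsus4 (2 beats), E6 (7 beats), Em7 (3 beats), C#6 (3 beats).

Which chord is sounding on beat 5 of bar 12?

Em7

Beat 5 of bar 12 is beat (12−1)×5 + 5 = 60 overall.
Running totals: Bbdim ends at 2, Badd9 ends at 4, D ends at 7, Emaj7 ends at 9, Abdim ends at 16, A7 ends at 22, C#add9 ends at 29, G7 ends at 31, E6 ends at 38, Cmaj7 ends at 42, Bsus4 ends at 47, Cdim ends at 50, Fsus4 ends at 52, E6 ends at 59, Em7 ends at 62.
Beat 60 falls within Em7.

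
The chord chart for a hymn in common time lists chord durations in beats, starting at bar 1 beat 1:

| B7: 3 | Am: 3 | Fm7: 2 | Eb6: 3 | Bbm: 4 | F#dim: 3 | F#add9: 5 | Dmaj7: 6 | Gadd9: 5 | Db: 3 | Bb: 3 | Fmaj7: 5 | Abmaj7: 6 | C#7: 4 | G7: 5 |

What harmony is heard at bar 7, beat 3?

Dmaj7

Beat 3 of bar 7 is beat (7−1)×4 + 3 = 27 overall.
Running totals: B7 ends at 3, Am ends at 6, Fm7 ends at 8, Eb6 ends at 11, Bbm ends at 15, F#dim ends at 18, F#add9 ends at 23, Dmaj7 ends at 29.
Beat 27 falls within Dmaj7.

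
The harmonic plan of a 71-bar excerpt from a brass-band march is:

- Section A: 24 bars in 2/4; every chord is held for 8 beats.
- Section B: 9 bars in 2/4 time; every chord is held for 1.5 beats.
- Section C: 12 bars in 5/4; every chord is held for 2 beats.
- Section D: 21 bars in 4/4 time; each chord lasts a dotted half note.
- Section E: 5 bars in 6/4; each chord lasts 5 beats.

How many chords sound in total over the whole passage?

A: 24·2 = 48 beats, 48/8 = 6 chords.
B: 9·2 = 18 beats, 18/1.5 = 12 chords.
C: 12·5 = 60 beats, 60/2 = 30 chords.
D: 21·4 = 84 beats, 84/3 = 28 chords.
E: 5·6 = 30 beats, 30/5 = 6 chords.
Total: 6 + 12 + 30 + 28 + 6 = 82.

82 chords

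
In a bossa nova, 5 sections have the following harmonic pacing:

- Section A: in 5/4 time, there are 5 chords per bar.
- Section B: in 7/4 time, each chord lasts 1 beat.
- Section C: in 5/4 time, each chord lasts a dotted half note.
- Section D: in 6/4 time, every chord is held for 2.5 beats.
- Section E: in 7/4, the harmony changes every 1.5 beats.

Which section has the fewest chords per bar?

Section C

A: 5 beats/bar ÷ 1 beat/chord = 5 chords/bar.
B: 7 beats/bar ÷ 1 beat/chord = 7 chords/bar.
C: 5 beats/bar ÷ 3 beats/chord = 5/3 chords/bar.
D: 6 beats/bar ÷ 2.5 beats/chord = 2.4 chords/bar.
E: 7 beats/bar ÷ 1.5 beats/chord = 14/3 chords/bar.
Slowest is C at 5/3 chords/bar.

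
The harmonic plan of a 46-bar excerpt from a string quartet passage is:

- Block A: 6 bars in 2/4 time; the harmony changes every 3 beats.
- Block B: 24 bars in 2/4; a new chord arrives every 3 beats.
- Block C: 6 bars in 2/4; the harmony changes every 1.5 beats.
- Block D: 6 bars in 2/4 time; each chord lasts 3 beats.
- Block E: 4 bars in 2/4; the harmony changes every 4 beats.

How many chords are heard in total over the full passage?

34 chords

A: 6 bars × 2 beats = 12 beats; 3 beats/chord → 4 chords.
B: 24 bars × 2 beats = 48 beats; 3 beats/chord → 16 chords.
C: 6 bars × 2 beats = 12 beats; 1.5 beats/chord → 8 chords.
D: 6 bars × 2 beats = 12 beats; 3 beats/chord → 4 chords.
E: 4 bars × 2 beats = 8 beats; 4 beats/chord → 2 chords.
Total: 4 + 16 + 8 + 4 + 2 = 34.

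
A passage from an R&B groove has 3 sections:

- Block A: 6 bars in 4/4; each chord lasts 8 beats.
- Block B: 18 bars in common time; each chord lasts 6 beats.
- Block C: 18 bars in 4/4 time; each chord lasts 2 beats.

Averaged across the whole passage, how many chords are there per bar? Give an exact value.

17/14 chords per bar

A: 6 × 4 = 24 beats ÷ 8 = 3 chords.
B: 18 × 4 = 72 beats ÷ 6 = 12 chords.
C: 18 × 4 = 72 beats ÷ 2 = 36 chords.
Overall: 51 chords over 42 bars → 51/42 = 17/14 chords per bar.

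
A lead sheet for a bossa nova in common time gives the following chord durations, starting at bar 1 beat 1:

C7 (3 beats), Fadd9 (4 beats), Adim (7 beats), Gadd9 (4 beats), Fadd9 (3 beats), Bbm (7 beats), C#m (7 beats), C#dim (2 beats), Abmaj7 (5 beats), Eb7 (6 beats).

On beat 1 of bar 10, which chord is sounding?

C#dim

Beat 1 of bar 10 is beat (10−1)×4 + 1 = 37 overall.
Running totals: C7 ends at 3, Fadd9 ends at 7, Adim ends at 14, Gadd9 ends at 18, Fadd9 ends at 21, Bbm ends at 28, C#m ends at 35, C#dim ends at 37.
Beat 37 falls within C#dim.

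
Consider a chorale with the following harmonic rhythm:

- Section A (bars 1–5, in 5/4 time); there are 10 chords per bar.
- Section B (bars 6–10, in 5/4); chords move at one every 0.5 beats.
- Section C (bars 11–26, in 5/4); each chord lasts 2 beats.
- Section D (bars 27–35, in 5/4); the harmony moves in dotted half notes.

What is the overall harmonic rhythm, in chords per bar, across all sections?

31/7 chords per bar

A: 5 bars of 5 beats is 25 beats; at 0.5 beats each that's 50 chords.
B: 5 bars of 5 beats is 25 beats; at 0.5 beats each that's 50 chords.
C: 16 bars of 5 beats is 80 beats; at 2 beats each that's 40 chords.
D: 9 bars of 5 beats is 45 beats; at 3 beats each that's 15 chords.
Overall: 155 chords over 35 bars → 155/35 = 31/7 chords per bar.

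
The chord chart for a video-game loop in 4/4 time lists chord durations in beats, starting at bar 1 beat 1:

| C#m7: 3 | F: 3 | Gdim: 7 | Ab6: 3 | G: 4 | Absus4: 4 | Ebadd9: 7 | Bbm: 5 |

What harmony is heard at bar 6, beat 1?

Beat 1 of bar 6 is beat (6−1)×4 + 1 = 21 overall.
Running totals: C#m7 ends at 3, F ends at 6, Gdim ends at 13, Ab6 ends at 16, G ends at 20, Absus4 ends at 24.
Beat 21 falls within Absus4.

Absus4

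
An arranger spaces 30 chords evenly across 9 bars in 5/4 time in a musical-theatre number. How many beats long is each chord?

9 bars × 5 beats/bar = 45 beats total.
45 beats ÷ 30 chords = 1.5 beats per chord.
(That is a dotted quarter note.)

1.5 beats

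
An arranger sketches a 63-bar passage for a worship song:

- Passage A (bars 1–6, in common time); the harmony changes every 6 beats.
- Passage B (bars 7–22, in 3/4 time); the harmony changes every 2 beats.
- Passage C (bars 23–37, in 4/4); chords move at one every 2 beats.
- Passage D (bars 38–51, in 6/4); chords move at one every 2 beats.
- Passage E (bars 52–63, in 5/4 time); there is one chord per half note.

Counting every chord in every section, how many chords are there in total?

A has 24 beats and chords last 6 each, so 4 chords.
B has 48 beats and chords last 2 each, so 24 chords.
C has 60 beats and chords last 2 each, so 30 chords.
D has 84 beats and chords last 2 each, so 42 chords.
E has 60 beats and chords last 2 each, so 30 chords.
Total: 4 + 24 + 30 + 42 + 30 = 130.

130 chords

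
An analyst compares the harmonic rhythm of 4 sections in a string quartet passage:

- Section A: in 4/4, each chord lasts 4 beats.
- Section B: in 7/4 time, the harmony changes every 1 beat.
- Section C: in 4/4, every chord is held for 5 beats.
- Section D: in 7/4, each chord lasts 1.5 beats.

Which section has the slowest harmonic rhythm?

Section C

A: each chord is 4 beats in 4/4, so 1 per bar.
B: each chord is 1 beat in 7/4, so 7 per bar.
C: each chord is 5 beats in 4/4, so 0.8 per bar.
D: each chord is 1.5 beats in 7/4, so 14/3 per bar.
Slowest is C at 0.8 chords/bar.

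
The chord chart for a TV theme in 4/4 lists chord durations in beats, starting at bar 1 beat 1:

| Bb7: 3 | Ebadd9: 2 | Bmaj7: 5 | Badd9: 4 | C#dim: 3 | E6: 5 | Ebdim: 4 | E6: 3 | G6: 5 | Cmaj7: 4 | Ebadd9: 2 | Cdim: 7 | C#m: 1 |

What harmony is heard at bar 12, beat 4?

C#m

Beat 4 of bar 12 is beat (12−1)×4 + 4 = 48 overall.
Running totals: Bb7 ends at 3, Ebadd9 ends at 5, Bmaj7 ends at 10, Badd9 ends at 14, C#dim ends at 17, E6 ends at 22, Ebdim ends at 26, E6 ends at 29, G6 ends at 34, Cmaj7 ends at 38, Ebadd9 ends at 40, Cdim ends at 47, C#m ends at 48.
Beat 48 falls within C#m.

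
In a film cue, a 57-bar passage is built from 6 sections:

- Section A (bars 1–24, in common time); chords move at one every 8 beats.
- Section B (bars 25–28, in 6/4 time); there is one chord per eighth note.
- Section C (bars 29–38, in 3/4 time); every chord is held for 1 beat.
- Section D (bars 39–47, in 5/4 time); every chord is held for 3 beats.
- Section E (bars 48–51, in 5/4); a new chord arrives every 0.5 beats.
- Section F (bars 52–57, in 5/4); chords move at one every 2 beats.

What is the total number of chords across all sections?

A: 24 bars × 4 beats = 96 beats; 8 beats/chord → 12 chords.
B: 4 bars × 6 beats = 24 beats; 0.5 beats/chord → 48 chords.
C: 10 bars × 3 beats = 30 beats; 1 beat/chord → 30 chords.
D: 9 bars × 5 beats = 45 beats; 3 beats/chord → 15 chords.
E: 4 bars × 5 beats = 20 beats; 0.5 beats/chord → 40 chords.
F: 6 bars × 5 beats = 30 beats; 2 beats/chord → 15 chords.
Total: 12 + 48 + 30 + 15 + 40 + 15 = 160.

160 chords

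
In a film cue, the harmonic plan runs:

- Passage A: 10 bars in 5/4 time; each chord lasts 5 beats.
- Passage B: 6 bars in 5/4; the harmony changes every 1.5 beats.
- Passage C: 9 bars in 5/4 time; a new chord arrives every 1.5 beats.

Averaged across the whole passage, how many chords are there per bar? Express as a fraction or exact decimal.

2.4 chords per bar

A: 10 bars of 5 beats is 50 beats; at 5 beats each that's 10 chords.
B: 6 bars of 5 beats is 30 beats; at 1.5 beats each that's 20 chords.
C: 9 bars of 5 beats is 45 beats; at 1.5 beats each that's 30 chords.
Overall: 60 chords over 25 bars → 60/25 = 2.4 chords per bar.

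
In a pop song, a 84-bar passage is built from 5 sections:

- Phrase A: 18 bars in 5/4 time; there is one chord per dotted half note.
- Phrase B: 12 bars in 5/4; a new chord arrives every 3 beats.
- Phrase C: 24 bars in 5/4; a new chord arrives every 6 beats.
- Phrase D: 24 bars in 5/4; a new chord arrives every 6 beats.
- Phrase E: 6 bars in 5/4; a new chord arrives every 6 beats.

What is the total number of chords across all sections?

95 chords

A: 18·5 = 90 beats, 90/3 = 30 chords.
B: 12·5 = 60 beats, 60/3 = 20 chords.
C: 24·5 = 120 beats, 120/6 = 20 chords.
D: 24·5 = 120 beats, 120/6 = 20 chords.
E: 6·5 = 30 beats, 30/6 = 5 chords.
Total: 30 + 20 + 20 + 20 + 5 = 95.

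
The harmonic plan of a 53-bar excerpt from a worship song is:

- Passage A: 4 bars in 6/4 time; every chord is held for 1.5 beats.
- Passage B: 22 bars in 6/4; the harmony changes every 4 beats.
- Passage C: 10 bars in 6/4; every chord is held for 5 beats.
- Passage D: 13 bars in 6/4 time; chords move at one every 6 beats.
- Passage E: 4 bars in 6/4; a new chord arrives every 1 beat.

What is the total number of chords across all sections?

98 chords

A: 4·6 = 24 beats, 24/1.5 = 16 chords.
B: 22·6 = 132 beats, 132/4 = 33 chords.
C: 10·6 = 60 beats, 60/5 = 12 chords.
D: 13·6 = 78 beats, 78/6 = 13 chords.
E: 4·6 = 24 beats, 24/1 = 24 chords.
Total: 16 + 33 + 12 + 13 + 24 = 98.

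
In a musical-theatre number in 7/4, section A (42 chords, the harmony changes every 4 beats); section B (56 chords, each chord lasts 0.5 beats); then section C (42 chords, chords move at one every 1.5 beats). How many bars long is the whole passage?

37 bars

A: 42 × 4 = 168 beats = 24 bars.
B: 56 × 0.5 = 28 beats = 4 bars.
C: 42 × 1.5 = 63 beats = 9 bars.
Total: 24 + 4 + 9 = 37 bars.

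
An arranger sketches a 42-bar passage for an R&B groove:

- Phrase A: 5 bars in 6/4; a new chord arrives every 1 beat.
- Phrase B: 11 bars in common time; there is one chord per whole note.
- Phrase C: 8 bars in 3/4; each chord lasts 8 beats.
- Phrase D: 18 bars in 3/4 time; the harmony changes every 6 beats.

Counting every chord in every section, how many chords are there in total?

A has 30 beats and chords last 1 each, so 30 chords.
B has 44 beats and chords last 4 each, so 11 chords.
C has 24 beats and chords last 8 each, so 3 chords.
D has 54 beats and chords last 6 each, so 9 chords.
Total: 30 + 11 + 3 + 9 = 53.

53 chords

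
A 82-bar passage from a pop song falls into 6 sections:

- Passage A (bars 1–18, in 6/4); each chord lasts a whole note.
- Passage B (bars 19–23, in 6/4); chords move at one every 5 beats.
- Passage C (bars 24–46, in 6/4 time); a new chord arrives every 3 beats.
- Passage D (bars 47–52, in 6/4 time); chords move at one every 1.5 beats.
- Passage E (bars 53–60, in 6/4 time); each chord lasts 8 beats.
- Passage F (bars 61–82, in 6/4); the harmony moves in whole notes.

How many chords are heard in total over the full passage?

142 chords

A has 108 beats and chords last 4 each, so 27 chords.
B has 30 beats and chords last 5 each, so 6 chords.
C has 138 beats and chords last 3 each, so 46 chords.
D has 36 beats and chords last 1.5 each, so 24 chords.
E has 48 beats and chords last 8 each, so 6 chords.
F has 132 beats and chords last 4 each, so 33 chords.
Total: 27 + 6 + 46 + 24 + 6 + 33 = 142.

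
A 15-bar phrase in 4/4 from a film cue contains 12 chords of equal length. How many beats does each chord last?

5 beats

15 bars × 4 beats/bar = 60 beats total.
60 beats ÷ 12 chords = 5 beats per chord.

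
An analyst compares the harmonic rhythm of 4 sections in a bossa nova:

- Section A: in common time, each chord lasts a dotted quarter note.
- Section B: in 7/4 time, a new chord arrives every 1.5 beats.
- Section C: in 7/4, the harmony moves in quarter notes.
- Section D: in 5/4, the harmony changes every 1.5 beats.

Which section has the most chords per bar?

A: 4/1.5 = 8/3 chords/bar.
B: 7/1.5 = 14/3 chords/bar.
C: 7/1 = 7 chords/bar.
D: 5/1.5 = 10/3 chords/bar.
Fastest is C at 7 chords/bar.

Section C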